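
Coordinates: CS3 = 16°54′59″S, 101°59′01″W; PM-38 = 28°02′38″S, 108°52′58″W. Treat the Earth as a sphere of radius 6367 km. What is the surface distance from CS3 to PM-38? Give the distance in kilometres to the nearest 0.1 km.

CS3: φ = -16.91639°, λ = -101.98361°
PM-38: φ = -28.04389°, λ = -108.88278°
Δφ = -11.1275°,  Δλ = -6.8992°
a = sin²(Δφ/2) + cos φ₁ cos φ₂ sin²(Δλ/2) = 0.012457
c = 2·arcsin(√a) = 0.223688 rad = 12.8164°
d = R·c = 6367 × 0.223688 = 1424.2 km

1424.2 km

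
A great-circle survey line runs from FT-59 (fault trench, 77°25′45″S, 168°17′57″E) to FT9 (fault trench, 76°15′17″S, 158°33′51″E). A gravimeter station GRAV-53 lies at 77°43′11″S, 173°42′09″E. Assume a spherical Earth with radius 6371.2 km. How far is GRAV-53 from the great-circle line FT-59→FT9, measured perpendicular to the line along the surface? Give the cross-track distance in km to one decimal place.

FT-59: φ = -77.42917°, λ = +168.29917°
FT9: φ = -76.25472°, λ = +158.56417°
GRAV-53: φ = -77.71972°, λ = +173.70250°
δ₁₃ = central angle FT-59→GRAV-53 = 0.020908 rad  (haversine)
θ₁₃ = bearing FT-59→GRAV-53 = 106.660°,  θ₁₂ = bearing FT-59→FT9 = 293.124°
dₓₜ = R·arcsin(sin δ₁₃ · sin(θ₁₃ − θ₁₂)) = 6371.2·arcsin(0.02091·sin(-186.464°)) = 14.996 km
|dₓₜ| = 14.996 km

15.0 km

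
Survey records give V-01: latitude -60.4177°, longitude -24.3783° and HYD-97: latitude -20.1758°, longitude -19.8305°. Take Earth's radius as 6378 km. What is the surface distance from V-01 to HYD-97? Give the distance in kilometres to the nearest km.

Δφ = 40.2419°,  Δλ = 4.5478°
a = sin²(Δφ/2) + cos φ₁ cos φ₂ sin²(Δλ/2) = 0.119068
c = 2·arcsin(√a) = 0.704609 rad = 40.3711°
d = R·c = 6378 × 0.704609 = 4494.0 km

4494 km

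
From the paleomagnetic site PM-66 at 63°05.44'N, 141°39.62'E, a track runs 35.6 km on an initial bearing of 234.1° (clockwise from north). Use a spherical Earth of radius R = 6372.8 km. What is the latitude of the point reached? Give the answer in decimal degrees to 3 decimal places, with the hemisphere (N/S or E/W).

PM-66: φ = +63.09067°, λ = +141.66033°
δ = d/R = 35.6/6372.8 = 0.005586 rad
φ₂ = arcsin(sin φ₁ cos δ + cos φ₁ sin δ cos θ)
   = arcsin(0.89172·0.99998 + 0.45258·0.00559·-0.58637) = 62.90184°
λ₂ = λ₁ + atan2(sin θ sin δ cos φ₁, cos δ − sin φ₁ sin φ₂) = 141.09115°

62.902°N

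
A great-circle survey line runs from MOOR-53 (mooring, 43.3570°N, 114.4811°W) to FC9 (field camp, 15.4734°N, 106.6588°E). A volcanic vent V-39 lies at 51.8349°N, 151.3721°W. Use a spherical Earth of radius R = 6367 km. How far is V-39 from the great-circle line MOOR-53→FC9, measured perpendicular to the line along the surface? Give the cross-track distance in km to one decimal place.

744.1 km

δ₁₃ = central angle MOOR-53→V-39 = 0.453052 rad  (haversine)
θ₁₃ = bearing MOOR-53→V-39 = 302.064°,  θ₁₂ = bearing MOOR-53→FC9 = 317.514°
dₓₜ = R·arcsin(sin δ₁₃ · sin(θ₁₃ − θ₁₂)) = 6367·arcsin(0.43771·sin(-15.449°)) = -744.085 km
|dₓₜ| = 744.085 km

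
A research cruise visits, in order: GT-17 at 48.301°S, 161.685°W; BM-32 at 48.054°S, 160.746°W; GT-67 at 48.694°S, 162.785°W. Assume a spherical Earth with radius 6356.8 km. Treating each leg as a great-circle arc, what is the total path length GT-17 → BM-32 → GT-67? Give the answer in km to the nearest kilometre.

GT-17→BM-32: c = 0.011748 rad, d = 74.68 km
BM-32→GT-67: c = 0.026144 rad, d = 166.19 km
Total = 74.68 + 166.19 = 240.87 km

241 km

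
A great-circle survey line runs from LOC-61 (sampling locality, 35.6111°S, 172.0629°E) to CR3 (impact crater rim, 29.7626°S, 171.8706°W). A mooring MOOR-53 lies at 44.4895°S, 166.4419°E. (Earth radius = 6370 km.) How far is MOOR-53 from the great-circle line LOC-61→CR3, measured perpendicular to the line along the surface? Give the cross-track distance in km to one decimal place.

δ₁₃ = central angle LOC-61→MOOR-53 = 0.172088 rad  (haversine)
θ₁₃ = bearing LOC-61→MOOR-53 = 204.082°,  θ₁₂ = bearing LOC-61→CR3 = 71.121°
dₓₜ = R·arcsin(sin δ₁₃ · sin(θ₁₃ − θ₁₂)) = 6370·arcsin(0.17124·sin(132.961°)) = 800.370 km
|dₓₜ| = 800.370 km

800.4 km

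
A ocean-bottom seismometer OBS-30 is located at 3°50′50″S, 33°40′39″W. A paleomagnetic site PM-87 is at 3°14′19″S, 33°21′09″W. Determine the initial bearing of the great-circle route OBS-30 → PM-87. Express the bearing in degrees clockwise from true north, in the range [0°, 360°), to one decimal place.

OBS-30: φ = -3.84722°, λ = -33.67750°
PM-87: φ = -3.23861°, λ = -33.35250°
Δλ = 0.3250°
y = sin Δλ · cos φ₂ = 0.005663
x = cos φ₁ sin φ₂ − sin φ₁ cos φ₂ cos Δλ = 0.010621
θ = atan2(y, x) = 28.0670° → 28.0670° (mod 360°)

28.1°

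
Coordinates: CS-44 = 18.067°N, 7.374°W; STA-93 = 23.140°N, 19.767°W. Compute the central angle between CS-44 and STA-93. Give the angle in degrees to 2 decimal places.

12.65°

Δφ = 5.0730°,  Δλ = -12.3930°
a = sin²(Δφ/2) + cos φ₁ cos φ₂ sin²(Δλ/2) = 0.012144
c = 2·arcsin(√a) = 0.220846 rad = 12.6535°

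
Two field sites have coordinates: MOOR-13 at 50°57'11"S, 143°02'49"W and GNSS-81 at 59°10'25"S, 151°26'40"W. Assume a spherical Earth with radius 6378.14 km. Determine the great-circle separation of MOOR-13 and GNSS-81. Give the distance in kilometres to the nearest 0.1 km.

1058.4 km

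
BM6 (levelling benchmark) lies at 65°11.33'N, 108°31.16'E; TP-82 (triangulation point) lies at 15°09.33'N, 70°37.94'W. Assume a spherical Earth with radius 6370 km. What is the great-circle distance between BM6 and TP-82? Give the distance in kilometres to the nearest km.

BM6: φ = +65.18883°, λ = +108.51933°
TP-82: φ = +15.15550°, λ = -70.63233°
Δφ = -50.0333°,  Δλ = -179.1517°
a = sin²(Δφ/2) + cos φ₁ cos φ₂ sin²(Δλ/2) = 0.583841
c = 2·arcsin(√a) = 1.739274 rad = 99.6531°
d = R·c = 6370 × 1.739274 = 11079.2 km

11079 km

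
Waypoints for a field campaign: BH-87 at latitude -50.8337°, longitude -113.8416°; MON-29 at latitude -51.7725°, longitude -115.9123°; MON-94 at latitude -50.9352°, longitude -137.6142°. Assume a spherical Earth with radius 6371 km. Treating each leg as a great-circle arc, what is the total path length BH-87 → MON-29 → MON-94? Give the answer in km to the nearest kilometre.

BH-87→MON-29: c = 0.027909 rad, d = 177.81 km
MON-29→MON-94: c = 0.236119 rad, d = 1504.32 km
Total = 177.81 + 1504.32 = 1682.12 km

1682 km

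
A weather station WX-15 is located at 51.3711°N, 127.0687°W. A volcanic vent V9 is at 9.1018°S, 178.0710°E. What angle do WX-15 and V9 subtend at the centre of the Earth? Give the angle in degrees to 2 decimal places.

76.63°

Δφ = -60.4729°,  Δλ = -54.8603°
a = sin²(Δφ/2) + cos φ₁ cos φ₂ sin²(Δλ/2) = 0.384394
c = 2·arcsin(√a) = 1.337473 rad = 76.6316°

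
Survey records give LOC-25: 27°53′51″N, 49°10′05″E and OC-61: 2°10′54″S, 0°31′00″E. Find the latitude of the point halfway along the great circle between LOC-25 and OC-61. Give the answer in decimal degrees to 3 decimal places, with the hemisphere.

LOC-25: φ = +27.89750°, λ = +49.16806°
OC-61: φ = -2.18167°, λ = +0.51667°
Bx = cos φ₂ cos Δλ = 0.660160,  By = cos φ₂ sin Δλ = -0.750160
φₘ = atan2(sin φ₁ + sin φ₂, √((cos φ₁ + Bx)² + By²)) = 14.05786°
λₘ = λ₁ + atan2(By, cos φ₁ + Bx) = 23.25425°

14.058°N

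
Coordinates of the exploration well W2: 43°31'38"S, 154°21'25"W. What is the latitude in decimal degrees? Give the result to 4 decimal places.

43° + 31′/60 + 38″/3600 = 43 + 0.51667 + 0.01056 = 43.5272°

43.5272°S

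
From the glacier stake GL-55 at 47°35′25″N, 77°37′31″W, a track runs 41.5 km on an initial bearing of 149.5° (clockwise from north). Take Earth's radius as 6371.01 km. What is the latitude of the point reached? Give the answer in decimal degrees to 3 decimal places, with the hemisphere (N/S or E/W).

47.268°N

GL-55: φ = +47.59028°, λ = -77.62528°
δ = d/R = 41.5/6371.01 = 0.006514 rad
φ₂ = arcsin(sin φ₁ cos δ + cos φ₁ sin δ cos θ)
   = arcsin(0.73834·0.99998 + 0.67443·0.00651·-0.86163) = 47.26836°
λ₂ = λ₁ + atan2(sin θ sin δ cos φ₁, cos δ − sin φ₁ sin φ₂) = -77.34613°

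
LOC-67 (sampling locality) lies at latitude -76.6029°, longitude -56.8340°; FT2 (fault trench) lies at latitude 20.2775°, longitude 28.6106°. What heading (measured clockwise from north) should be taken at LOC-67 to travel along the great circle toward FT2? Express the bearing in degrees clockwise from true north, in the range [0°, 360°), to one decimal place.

Δλ = 85.4446°
y = sin Δλ · cos φ₂ = 0.935062
x = cos φ₁ sin φ₂ − sin φ₁ cos φ₂ cos Δλ = 0.152773
θ = atan2(y, x) = 80.7209° → 80.7209° (mod 360°)

80.7°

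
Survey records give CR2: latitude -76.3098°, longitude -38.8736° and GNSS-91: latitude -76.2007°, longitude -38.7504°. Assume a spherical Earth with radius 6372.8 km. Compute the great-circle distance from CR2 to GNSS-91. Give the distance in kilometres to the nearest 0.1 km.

12.6 km

Δφ = 0.1091°,  Δλ = 0.1232°
a = sin²(Δφ/2) + cos φ₁ cos φ₂ sin²(Δλ/2) = 0.000001
c = 2·arcsin(√a) = 0.001971 rad = 0.1130°
d = R·c = 6372.8 × 0.001971 = 12.6 km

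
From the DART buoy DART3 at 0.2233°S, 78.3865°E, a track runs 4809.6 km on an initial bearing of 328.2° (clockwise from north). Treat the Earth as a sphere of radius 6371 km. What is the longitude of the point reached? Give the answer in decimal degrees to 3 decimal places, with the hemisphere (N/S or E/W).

δ = d/R = 4809.6/6371 = 0.754921 rad
φ₂ = arcsin(sin φ₁ cos δ + cos φ₁ sin δ cos θ)
   = arcsin(-0.00390·0.72833 + 0.99999·0.68523·0.84989) = 35.41748°
λ₂ = λ₁ + atan2(sin θ sin δ cos φ₁, cos δ − sin φ₁ sin φ₂) = 52.08610°

52.086°E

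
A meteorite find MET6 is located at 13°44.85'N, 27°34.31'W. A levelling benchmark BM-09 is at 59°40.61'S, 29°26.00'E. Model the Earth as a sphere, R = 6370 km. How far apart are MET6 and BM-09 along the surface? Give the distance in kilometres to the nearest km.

9611 km

MET6: φ = +13.74750°, λ = -27.57183°
BM-09: φ = -59.67683°, λ = +29.43333°
Δφ = -73.4243°,  Δλ = 57.0052°
a = sin²(Δφ/2) + cos φ₁ cos φ₂ sin²(Δλ/2) = 0.469035
c = 2·arcsin(√a) = 1.508827 rad = 86.4494°
d = R·c = 6370 × 1.508827 = 9611.2 km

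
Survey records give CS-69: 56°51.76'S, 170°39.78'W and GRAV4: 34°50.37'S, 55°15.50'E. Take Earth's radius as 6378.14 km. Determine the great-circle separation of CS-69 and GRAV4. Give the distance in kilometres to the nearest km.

CS-69: φ = -56.86267°, λ = -170.66300°
GRAV4: φ = -34.83950°, λ = +55.25833°
Δφ = 22.0232°,  Δλ = -134.0787°
a = sin²(Δφ/2) + cos φ₁ cos φ₂ sin²(Δλ/2) = 0.416871
c = 2·arcsin(√a) = 1.403764 rad = 80.4297°
d = R·c = 6378.14 × 1.403764 = 8953.4 km

8953 km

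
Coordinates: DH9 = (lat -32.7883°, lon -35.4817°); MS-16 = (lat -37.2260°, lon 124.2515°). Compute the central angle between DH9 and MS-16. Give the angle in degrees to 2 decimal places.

Δφ = -4.4377°,  Δλ = 159.7332°
a = sin²(Δφ/2) + cos φ₁ cos φ₂ sin²(Δλ/2) = 0.650172
c = 2·arcsin(√a) = 1.875849 rad = 107.4782°

107.48°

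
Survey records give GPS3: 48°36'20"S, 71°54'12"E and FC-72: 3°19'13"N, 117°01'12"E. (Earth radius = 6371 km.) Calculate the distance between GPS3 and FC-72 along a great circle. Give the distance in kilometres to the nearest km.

7229 km

GPS3: φ = -48.60556°, λ = +71.90333°
FC-72: φ = +3.32028°, λ = +117.02000°
Δφ = 51.9258°,  Δλ = 45.1167°
a = sin²(Δφ/2) + cos φ₁ cos φ₂ sin²(Δλ/2) = 0.288809
c = 2·arcsin(√a) = 1.134724 rad = 65.0149°
d = R·c = 6371 × 1.134724 = 7229.3 km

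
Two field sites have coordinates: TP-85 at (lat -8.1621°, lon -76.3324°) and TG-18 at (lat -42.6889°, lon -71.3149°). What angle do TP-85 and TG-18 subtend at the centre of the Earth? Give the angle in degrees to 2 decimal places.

34.81°

Δφ = -34.5268°,  Δλ = 5.0175°
a = sin²(Δφ/2) + cos φ₁ cos φ₂ sin²(Δλ/2) = 0.089463
c = 2·arcsin(√a) = 0.607508 rad = 34.8076°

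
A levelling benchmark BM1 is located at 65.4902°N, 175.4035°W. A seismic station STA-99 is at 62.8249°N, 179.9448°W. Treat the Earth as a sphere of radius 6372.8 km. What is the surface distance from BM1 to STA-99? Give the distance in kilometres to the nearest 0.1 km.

Δφ = -2.6653°,  Δλ = -4.5413°
a = sin²(Δφ/2) + cos φ₁ cos φ₂ sin²(Δλ/2) = 0.000838
c = 2·arcsin(√a) = 0.057915 rad = 3.3183°
d = R·c = 6372.8 × 0.057915 = 369.1 km

369.1 km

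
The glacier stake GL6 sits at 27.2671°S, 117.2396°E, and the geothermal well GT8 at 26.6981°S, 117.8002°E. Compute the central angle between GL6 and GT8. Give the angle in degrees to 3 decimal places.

Δφ = 0.5690°,  Δλ = 0.5606°
a = sin²(Δφ/2) + cos φ₁ cos φ₂ sin²(Δλ/2) = 0.000044
c = 2·arcsin(√a) = 0.013215 rad = 0.7572°

0.757°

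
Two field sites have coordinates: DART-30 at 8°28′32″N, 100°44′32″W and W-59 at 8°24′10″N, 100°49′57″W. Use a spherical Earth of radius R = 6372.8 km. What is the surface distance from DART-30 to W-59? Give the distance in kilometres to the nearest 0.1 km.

DART-30: φ = +8.47556°, λ = -100.74222°
W-59: φ = +8.40278°, λ = -100.83250°
Δφ = -0.0728°,  Δλ = -0.0903°
a = sin²(Δφ/2) + cos φ₁ cos φ₂ sin²(Δλ/2) = 0.000001
c = 2·arcsin(√a) = 0.002011 rad = 0.1152°
d = R·c = 6372.8 × 0.002011 = 12.8 km

12.8 km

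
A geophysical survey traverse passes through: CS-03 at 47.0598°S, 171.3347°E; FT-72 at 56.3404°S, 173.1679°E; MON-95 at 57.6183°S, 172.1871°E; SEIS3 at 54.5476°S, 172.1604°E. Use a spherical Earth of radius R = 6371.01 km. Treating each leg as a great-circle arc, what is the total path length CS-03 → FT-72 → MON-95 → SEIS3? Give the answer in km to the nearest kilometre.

1535 km

CS-03→FT-72: c = 0.163171 rad, d = 1039.56 km
FT-72→MON-95: c = 0.024175 rad, d = 154.02 km
MON-95→SEIS3: c = 0.053594 rad, d = 341.45 km
Total = 1039.56 + 154.02 + 341.45 = 1535.03 km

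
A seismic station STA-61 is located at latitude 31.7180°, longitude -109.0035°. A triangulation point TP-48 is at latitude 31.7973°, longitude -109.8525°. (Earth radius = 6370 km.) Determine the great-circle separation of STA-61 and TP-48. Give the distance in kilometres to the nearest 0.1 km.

Δφ = 0.0793°,  Δλ = -0.8490°
a = sin²(Δφ/2) + cos φ₁ cos φ₂ sin²(Δλ/2) = 0.000040
c = 2·arcsin(√a) = 0.012675 rad = 0.7262°
d = R·c = 6370 × 0.012675 = 80.7 km

80.7 km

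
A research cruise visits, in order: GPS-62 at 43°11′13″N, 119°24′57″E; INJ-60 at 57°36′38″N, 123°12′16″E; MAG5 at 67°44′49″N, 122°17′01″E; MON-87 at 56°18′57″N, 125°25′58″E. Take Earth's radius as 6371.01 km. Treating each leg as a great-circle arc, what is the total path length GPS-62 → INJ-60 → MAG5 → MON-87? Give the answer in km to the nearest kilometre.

4035 km

GPS-62: φ = +43.18694°, λ = +119.41583°
INJ-60: φ = +57.61056°, λ = +123.20444°
MAG5: φ = +67.74694°, λ = +122.28361°
MON-87: φ = +56.31583°, λ = +125.43278°
GPS-62→INJ-60: c = 0.255144 rad, d = 1625.52 km
INJ-60→MAG5: c = 0.177062 rad, d = 1128.06 km
MAG5→MON-87: c = 0.201105 rad, d = 1281.24 km
Total = 1625.52 + 1128.06 + 1281.24 = 4034.83 km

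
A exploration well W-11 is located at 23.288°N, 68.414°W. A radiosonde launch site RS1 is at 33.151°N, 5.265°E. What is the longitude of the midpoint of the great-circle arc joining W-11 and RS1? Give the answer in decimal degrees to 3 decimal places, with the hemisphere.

Bx = cos φ₂ cos Δλ = 0.235278,  By = cos φ₂ sin Δλ = 0.803494
φₘ = atan2(sin φ₁ + sin φ₂, √((cos φ₁ + Bx)² + By²)) = 33.82692°
λₘ = λ₁ + atan2(By, cos φ₁ + Bx) = -33.56123°

33.561°W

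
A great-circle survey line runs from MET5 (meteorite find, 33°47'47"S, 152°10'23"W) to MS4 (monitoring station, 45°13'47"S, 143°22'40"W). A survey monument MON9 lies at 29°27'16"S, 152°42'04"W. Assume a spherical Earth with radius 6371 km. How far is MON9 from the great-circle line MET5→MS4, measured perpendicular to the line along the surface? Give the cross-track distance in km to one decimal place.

181.0 km

MET5: φ = -33.79639°, λ = -152.17306°
MS4: φ = -45.22972°, λ = -143.37778°
MON9: φ = -29.45444°, λ = -152.70111°
δ₁₃ = central angle MET5→MON9 = 0.076186 rad  (haversine)
θ₁₃ = bearing MET5→MON9 = 353.948°,  θ₁₂ = bearing MET5→MS4 = 152.036°
dₓₜ = R·arcsin(sin δ₁₃ · sin(θ₁₃ − θ₁₂)) = 6371·arcsin(0.07611·sin(201.912°)) = -180.983 km
|dₓₜ| = 180.983 km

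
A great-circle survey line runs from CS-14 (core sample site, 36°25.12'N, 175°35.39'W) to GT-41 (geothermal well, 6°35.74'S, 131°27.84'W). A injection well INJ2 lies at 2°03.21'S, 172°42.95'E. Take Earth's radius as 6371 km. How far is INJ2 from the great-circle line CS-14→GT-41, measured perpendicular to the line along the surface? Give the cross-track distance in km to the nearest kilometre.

4179 km

CS-14: φ = +36.41867°, λ = -175.58983°
GT-41: φ = -6.59567°, λ = -131.46400°
INJ2: φ = -2.05350°, λ = +172.71583°
δ₁₃ = central angle CS-14→INJ2 = 0.697862 rad  (haversine)
θ₁₃ = bearing CS-14→INJ2 = 198.375°,  θ₁₂ = bearing CS-14→GT-41 = 126.713°
dₓₜ = R·arcsin(sin δ₁₃ · sin(θ₁₃ − θ₁₂)) = 6371·arcsin(0.64258·sin(71.662°)) = 4179.351 km
|dₓₜ| = 4179.351 km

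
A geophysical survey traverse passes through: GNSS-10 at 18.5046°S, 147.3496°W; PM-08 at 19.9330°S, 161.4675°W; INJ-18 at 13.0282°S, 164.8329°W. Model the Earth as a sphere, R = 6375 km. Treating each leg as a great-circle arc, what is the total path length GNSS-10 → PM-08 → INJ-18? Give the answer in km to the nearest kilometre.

2339 km

GNSS-10→PM-08: c = 0.233931 rad, d = 1491.31 km
PM-08→INJ-18: c = 0.133006 rad, d = 847.91 km
Total = 1491.31 + 847.91 = 2339.22 km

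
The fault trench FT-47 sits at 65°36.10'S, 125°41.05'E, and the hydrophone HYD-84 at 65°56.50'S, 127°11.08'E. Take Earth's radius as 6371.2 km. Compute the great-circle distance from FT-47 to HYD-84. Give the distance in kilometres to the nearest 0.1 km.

78.2 km

FT-47: φ = -65.60167°, λ = +125.68417°
HYD-84: φ = -65.94167°, λ = +127.18467°
Δφ = -0.3400°,  Δλ = 1.5005°
a = sin²(Δφ/2) + cos φ₁ cos φ₂ sin²(Δλ/2) = 0.000038
c = 2·arcsin(√a) = 0.012276 rad = 0.7034°
d = R·c = 6371.2 × 0.012276 = 78.2 km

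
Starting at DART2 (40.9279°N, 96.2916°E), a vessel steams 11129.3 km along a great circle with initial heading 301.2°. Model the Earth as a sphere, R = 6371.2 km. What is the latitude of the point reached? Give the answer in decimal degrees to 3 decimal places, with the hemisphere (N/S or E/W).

15.701°N

δ = d/R = 11129.3/6371.2 = 1.746814 rad
φ₂ = arcsin(sin φ₁ cos δ + cos φ₁ sin δ cos θ)
   = arcsin(0.65511·-0.17511 + 0.75553·0.98455·0.51803) = 15.70139°
λ₂ = λ₁ + atan2(sin θ sin δ cos φ₁, cos δ − sin φ₁ sin φ₂) = -22.68820°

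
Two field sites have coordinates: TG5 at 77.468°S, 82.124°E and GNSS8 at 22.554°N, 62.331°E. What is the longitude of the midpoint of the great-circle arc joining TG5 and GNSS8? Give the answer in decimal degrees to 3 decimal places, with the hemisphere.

Bx = cos φ₂ cos Δλ = 0.868959,  By = cos φ₂ sin Δλ = -0.312725
φₘ = atan2(sin φ₁ + sin φ₂, √((cos φ₁ + Bx)² + By²)) = -27.67289°
λₘ = λ₁ + atan2(By, cos φ₁ + Bx) = 66.05893°

66.059°E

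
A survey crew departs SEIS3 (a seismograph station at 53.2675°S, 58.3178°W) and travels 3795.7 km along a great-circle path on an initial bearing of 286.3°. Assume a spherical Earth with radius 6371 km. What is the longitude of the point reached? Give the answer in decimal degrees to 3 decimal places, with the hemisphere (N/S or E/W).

99.241°W

δ = d/R = 3795.7/6371 = 0.595778 rad
φ₂ = arcsin(sin φ₁ cos δ + cos φ₁ sin δ cos θ)
   = arcsin(-0.80144·0.82771 + 0.59808·0.56115·0.28067) = -34.69189°
λ₂ = λ₁ + atan2(sin θ sin δ cos φ₁, cos δ − sin φ₁ sin φ₂) = -99.24116°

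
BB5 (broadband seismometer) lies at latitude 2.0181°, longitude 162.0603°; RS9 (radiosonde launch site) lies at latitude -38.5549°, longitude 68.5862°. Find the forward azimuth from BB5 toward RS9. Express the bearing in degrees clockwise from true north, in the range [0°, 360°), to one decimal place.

231.5°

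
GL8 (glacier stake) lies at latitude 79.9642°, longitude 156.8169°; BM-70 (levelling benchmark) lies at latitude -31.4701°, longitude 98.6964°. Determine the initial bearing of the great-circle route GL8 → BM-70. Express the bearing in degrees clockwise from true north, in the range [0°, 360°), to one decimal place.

233.6°

Δλ = -58.1205°
y = sin Δλ · cos φ₂ = -0.724260
x = cos φ₁ sin φ₂ − sin φ₁ cos φ₂ cos Δλ = -0.534535
θ = atan2(y, x) = -126.4289° → 233.5711° (mod 360°)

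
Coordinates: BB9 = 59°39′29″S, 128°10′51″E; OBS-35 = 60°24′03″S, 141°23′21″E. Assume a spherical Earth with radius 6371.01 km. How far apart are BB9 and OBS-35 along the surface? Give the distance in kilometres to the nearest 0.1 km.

BB9: φ = -59.65806°, λ = +128.18083°
OBS-35: φ = -60.40083°, λ = +141.38917°
Δφ = -0.7428°,  Δλ = 13.2083°
a = sin²(Δφ/2) + cos φ₁ cos φ₂ sin²(Δλ/2) = 0.003342
c = 2·arcsin(√a) = 0.115691 rad = 6.6286°
d = R·c = 6371.01 × 0.115691 = 737.1 km

737.1 km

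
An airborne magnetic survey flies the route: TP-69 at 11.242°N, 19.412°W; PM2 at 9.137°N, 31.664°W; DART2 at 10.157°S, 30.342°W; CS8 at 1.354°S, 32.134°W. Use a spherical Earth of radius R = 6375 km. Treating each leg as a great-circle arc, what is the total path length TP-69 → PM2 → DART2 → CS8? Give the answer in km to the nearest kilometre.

4513 km

TP-69→PM2: c = 0.213622 rad, d = 1361.84 km
PM2→DART2: c = 0.337526 rad, d = 2151.73 km
DART2→CS8: c = 0.156755 rad, d = 999.31 km
Total = 1361.84 + 2151.73 + 999.31 = 4512.88 km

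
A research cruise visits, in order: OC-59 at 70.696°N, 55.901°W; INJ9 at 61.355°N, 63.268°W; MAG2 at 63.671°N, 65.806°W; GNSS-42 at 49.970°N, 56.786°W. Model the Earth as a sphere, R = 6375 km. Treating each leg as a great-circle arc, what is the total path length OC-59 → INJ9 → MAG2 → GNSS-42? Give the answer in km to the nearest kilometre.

2995 km

OC-59→INJ9: c = 0.170903 rad, d = 1089.50 km
INJ9→MAG2: c = 0.045290 rad, d = 288.72 km
MAG2→GNSS-42: c = 0.253593 rad, d = 1616.66 km
Total = 1089.50 + 288.72 + 1616.66 = 2994.88 km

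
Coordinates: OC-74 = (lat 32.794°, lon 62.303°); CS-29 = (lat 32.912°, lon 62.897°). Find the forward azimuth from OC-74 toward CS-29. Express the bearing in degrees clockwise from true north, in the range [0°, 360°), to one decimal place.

76.5°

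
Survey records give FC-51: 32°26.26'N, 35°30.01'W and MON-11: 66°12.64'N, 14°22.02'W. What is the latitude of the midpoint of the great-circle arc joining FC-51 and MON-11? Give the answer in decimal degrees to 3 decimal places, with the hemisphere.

FC-51: φ = +32.43767°, λ = -35.50017°
MON-11: φ = +66.21067°, λ = -14.36700°
Bx = cos φ₂ cos Δλ = 0.376246,  By = cos φ₂ sin Δλ = 0.145432
φₘ = atan2(sin φ₁ + sin φ₂, √((cos φ₁ + Bx)² + By²)) = 49.74672°
λₘ = λ₁ + atan2(By, cos φ₁ + Bx) = -28.70346°

49.747°N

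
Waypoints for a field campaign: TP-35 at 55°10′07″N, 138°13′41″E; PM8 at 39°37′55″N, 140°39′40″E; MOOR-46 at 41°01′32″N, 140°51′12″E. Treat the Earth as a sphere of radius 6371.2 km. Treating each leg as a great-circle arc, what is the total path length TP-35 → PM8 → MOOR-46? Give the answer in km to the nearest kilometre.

1893 km

TP-35: φ = +55.16861°, λ = +138.22806°
PM8: φ = +39.63194°, λ = +140.66111°
MOOR-46: φ = +41.02556°, λ = +140.85333°
TP-35→PM8: c = 0.272643 rad, d = 1737.06 km
PM8→MOOR-46: c = 0.024457 rad, d = 155.82 km
Total = 1737.06 + 155.82 = 1892.88 km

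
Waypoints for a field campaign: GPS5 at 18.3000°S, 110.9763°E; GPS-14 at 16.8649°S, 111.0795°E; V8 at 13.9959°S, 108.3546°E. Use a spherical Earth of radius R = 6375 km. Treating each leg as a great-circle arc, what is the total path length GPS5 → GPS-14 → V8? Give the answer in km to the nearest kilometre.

593 km

GPS5→GPS-14: c = 0.025106 rad, d = 160.05 km
GPS-14→V8: c = 0.067886 rad, d = 432.77 km
Total = 160.05 + 432.77 = 592.82 km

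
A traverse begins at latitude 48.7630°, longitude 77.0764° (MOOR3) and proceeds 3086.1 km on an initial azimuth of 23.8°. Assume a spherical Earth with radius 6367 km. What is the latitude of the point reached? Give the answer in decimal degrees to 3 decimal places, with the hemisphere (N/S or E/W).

71.154°N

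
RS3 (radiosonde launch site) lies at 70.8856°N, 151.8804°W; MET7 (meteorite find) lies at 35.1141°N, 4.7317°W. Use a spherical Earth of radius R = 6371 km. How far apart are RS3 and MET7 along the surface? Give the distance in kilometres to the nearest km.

Δφ = -35.7715°,  Δλ = 147.1487°
a = sin²(Δφ/2) + cos φ₁ cos φ₂ sin²(Δλ/2) = 0.340766
c = 2·arcsin(√a) = 1.246683 rad = 71.4297°
d = R·c = 6371 × 1.246683 = 7942.6 km

7943 km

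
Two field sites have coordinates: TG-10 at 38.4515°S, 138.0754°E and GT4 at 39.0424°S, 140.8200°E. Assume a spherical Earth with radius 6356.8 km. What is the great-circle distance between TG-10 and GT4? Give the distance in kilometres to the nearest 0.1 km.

246.4 km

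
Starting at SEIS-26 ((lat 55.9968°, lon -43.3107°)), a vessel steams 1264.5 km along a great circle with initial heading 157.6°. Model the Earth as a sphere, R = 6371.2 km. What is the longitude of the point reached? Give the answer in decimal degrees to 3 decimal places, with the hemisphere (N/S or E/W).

δ = d/R = 1264.5/6371.2 = 0.198471 rad
φ₂ = arcsin(sin φ₁ cos δ + cos φ₁ sin δ cos θ)
   = arcsin(0.82901·0.98037 + 0.55924·0.19717·-0.92455) = 45.29895°
λ₂ = λ₁ + atan2(sin θ sin δ cos φ₁, cos δ − sin φ₁ sin φ₂) = -37.17883°

37.179°W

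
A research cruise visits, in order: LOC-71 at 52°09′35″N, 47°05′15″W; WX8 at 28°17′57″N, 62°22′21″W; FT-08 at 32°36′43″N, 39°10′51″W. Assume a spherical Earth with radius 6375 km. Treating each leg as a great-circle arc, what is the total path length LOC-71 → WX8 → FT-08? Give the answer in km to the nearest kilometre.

LOC-71: φ = +52.15972°, λ = -47.08750°
WX8: φ = +28.29917°, λ = -62.37250°
FT-08: φ = +32.61194°, λ = -39.18083°
LOC-71→WX8: c = 0.461410 rad, d = 2941.49 km
WX8→FT-08: c = 0.356178 rad, d = 2270.64 km
Total = 2941.49 + 2270.64 = 5212.12 km

5212 km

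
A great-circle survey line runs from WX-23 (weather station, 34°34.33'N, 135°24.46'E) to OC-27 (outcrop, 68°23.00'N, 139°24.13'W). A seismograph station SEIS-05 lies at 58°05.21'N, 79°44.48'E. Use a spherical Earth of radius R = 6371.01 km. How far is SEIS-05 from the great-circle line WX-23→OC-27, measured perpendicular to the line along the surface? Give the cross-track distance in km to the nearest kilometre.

4304 km

WX-23: φ = +34.57217°, λ = +135.40767°
OC-27: φ = +68.38333°, λ = -139.40217°
SEIS-05: φ = +58.08683°, λ = +79.74133°
δ₁₃ = central angle WX-23→SEIS-05 = 0.756592 rad  (haversine)
θ₁₃ = bearing WX-23→SEIS-05 = 320.511°,  θ₁₂ = bearing WX-23→OC-27 = 26.141°
dₓₜ = R·arcsin(sin δ₁₃ · sin(θ₁₃ − θ₁₂)) = 6371.01·arcsin(0.68645·sin(294.370°)) = -4303.589 km
|dₓₜ| = 4303.589 km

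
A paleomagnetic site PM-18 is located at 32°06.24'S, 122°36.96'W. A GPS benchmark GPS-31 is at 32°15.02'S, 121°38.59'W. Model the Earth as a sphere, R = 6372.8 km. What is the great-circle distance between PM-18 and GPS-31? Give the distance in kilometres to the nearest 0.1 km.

PM-18: φ = -32.10400°, λ = -122.61600°
GPS-31: φ = -32.25033°, λ = -121.64317°
Δφ = -0.1463°,  Δλ = 0.9728°
a = sin²(Δφ/2) + cos φ₁ cos φ₂ sin²(Δλ/2) = 0.000053
c = 2·arcsin(√a) = 0.014596 rad = 0.8363°
d = R·c = 6372.8 × 0.014596 = 93.0 km

93.0 km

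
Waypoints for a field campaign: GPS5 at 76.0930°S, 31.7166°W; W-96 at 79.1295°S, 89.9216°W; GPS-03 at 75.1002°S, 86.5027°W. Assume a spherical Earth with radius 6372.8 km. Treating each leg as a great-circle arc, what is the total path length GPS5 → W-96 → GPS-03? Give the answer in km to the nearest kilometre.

1821 km

GPS5→W-96: c = 0.214180 rad, d = 1364.93 km
W-96→GPS-03: c = 0.071542 rad, d = 455.92 km
Total = 1364.93 + 455.92 = 1820.85 km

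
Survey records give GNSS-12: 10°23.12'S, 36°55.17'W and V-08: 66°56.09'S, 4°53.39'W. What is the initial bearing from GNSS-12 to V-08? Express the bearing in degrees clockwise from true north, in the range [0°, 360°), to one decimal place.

GNSS-12: φ = -10.38533°, λ = -36.91950°
V-08: φ = -66.93483°, λ = -4.88983°
Δλ = 32.0297°
y = sin Δλ · cos φ₂ = 0.207783
x = cos φ₁ sin φ₂ − sin φ₁ cos φ₂ cos Δλ = -0.845113
θ = atan2(y, x) = 166.1870° → 166.1870° (mod 360°)

166.2°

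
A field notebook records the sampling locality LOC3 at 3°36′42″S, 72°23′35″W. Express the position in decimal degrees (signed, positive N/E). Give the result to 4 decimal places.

lat: 3.6117° S → -3.6117°
lon: 72.3931° W → -72.3931°

-3.6117°, -72.3931°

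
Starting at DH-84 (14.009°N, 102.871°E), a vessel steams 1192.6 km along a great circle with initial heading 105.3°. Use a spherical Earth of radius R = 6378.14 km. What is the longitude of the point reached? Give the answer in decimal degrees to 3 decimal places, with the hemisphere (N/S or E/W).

113.395°E

δ = d/R = 1192.6/6378.14 = 0.186982 rad
φ₂ = arcsin(sin φ₁ cos δ + cos φ₁ sin δ cos θ)
   = arcsin(0.24207·0.98257 + 0.97026·0.18589·-0.26387) = 10.96803°
λ₂ = λ₁ + atan2(sin θ sin δ cos φ₁, cos δ − sin φ₁ sin φ₂) = 113.39471°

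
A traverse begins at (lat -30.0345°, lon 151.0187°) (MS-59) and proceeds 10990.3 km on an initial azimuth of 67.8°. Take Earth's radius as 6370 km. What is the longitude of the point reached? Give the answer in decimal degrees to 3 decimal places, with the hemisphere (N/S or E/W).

δ = d/R = 10990.3/6370 = 1.725322 rad
φ₂ = arcsin(sin φ₁ cos δ + cos φ₁ sin δ cos θ)
   = arcsin(-0.50052·-0.15391 + 0.86572·0.98808·0.37784) = 23.59345°
λ₂ = λ₁ + atan2(sin θ sin δ cos φ₁, cos δ − sin φ₁ sin φ₂) = -122.33561°

122.336°W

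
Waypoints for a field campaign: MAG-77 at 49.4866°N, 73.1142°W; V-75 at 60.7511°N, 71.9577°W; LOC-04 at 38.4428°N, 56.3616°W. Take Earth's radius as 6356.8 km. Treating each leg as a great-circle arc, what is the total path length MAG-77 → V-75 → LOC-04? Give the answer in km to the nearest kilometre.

3953 km

MAG-77→V-75: c = 0.196933 rad, d = 1251.87 km
V-75→LOC-04: c = 0.424938 rad, d = 2701.24 km
Total = 1251.87 + 2701.24 = 3953.11 km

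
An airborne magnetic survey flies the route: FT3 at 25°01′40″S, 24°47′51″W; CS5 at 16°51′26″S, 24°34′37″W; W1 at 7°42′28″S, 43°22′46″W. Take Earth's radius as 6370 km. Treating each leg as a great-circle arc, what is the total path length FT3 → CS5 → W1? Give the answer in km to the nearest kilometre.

3188 km

FT3: φ = -25.02778°, λ = -24.79750°
CS5: φ = -16.85722°, λ = -24.57694°
W1: φ = -7.70778°, λ = -43.37944°
FT3→CS5: c = 0.142648 rad, d = 908.67 km
CS5→W1: c = 0.357808 rad, d = 2279.24 km
Total = 908.67 + 2279.24 = 3187.91 km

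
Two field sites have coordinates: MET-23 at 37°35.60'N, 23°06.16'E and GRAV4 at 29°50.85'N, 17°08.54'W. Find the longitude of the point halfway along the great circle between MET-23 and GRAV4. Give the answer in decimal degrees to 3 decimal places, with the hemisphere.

MET-23: φ = +37.59333°, λ = +23.10267°
GRAV4: φ = +29.84750°, λ = -17.14233°
Bx = cos φ₂ cos Δλ = 0.662041,  By = cos φ₂ sin Δλ = -0.560360
φₘ = atan2(sin φ₁ + sin φ₂, √((cos φ₁ + Bx)² + By²)) = 35.40231°
λₘ = λ₁ + atan2(By, cos φ₁ + Bx) = 2.03171°

2.032°E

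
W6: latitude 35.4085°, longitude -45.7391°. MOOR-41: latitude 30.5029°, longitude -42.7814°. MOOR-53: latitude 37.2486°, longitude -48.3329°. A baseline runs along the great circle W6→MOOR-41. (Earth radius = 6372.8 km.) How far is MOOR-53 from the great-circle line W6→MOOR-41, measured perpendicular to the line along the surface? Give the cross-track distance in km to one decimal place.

δ₁₃ = central angle W6→MOOR-53 = 0.048592 rad  (haversine)
θ₁₃ = bearing W6→MOOR-53 = 312.129°,  θ₁₂ = bearing W6→MOOR-41 = 152.347°
dₓₜ = R·arcsin(sin δ₁₃ · sin(θ₁₃ − θ₁₂)) = 6372.8·arcsin(0.04857·sin(159.782°)) = 106.984 km
|dₓₜ| = 106.984 km

107.0 km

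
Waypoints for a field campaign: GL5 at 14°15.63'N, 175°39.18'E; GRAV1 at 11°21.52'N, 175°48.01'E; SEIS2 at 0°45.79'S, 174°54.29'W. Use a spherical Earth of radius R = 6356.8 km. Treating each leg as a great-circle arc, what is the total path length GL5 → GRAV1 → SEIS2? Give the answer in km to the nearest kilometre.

GL5: φ = +14.26050°, λ = +175.65300°
GRAV1: φ = +11.35867°, λ = +175.80017°
SEIS2: φ = -0.76317°, λ = -174.90483°
GL5→GRAV1: c = 0.050708 rad, d = 322.34 km
GRAV1→SEIS2: c = 0.265995 rad, d = 1690.88 km
Total = 322.34 + 1690.88 = 2013.22 km

2013 km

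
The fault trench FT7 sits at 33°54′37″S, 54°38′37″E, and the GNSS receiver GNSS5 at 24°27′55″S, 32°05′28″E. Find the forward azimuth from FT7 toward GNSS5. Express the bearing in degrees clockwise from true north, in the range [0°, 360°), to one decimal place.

FT7: φ = -33.91028°, λ = +54.64361°
GNSS5: φ = -24.46528°, λ = +32.09111°
Δλ = -22.5525°
y = sin Δλ · cos φ₂ = -0.349094
x = cos φ₁ sin φ₂ − sin φ₁ cos φ₂ cos Δλ = 0.125268
θ = atan2(y, x) = -70.2600° → 289.7400° (mod 360°)

289.7°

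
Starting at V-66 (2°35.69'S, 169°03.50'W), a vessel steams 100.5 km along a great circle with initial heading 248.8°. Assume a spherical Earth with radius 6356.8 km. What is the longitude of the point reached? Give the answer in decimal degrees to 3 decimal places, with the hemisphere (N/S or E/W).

169.904°W

V-66: φ = -2.59483°, λ = -169.05833°
δ = d/R = 100.5/6356.8 = 0.015810 rad
φ₂ = arcsin(sin φ₁ cos δ + cos φ₁ sin δ cos θ)
   = arcsin(-0.04527·0.99988 + 0.99897·0.01581·-0.36162) = -2.92211°
λ₂ = λ₁ + atan2(sin θ sin δ cos φ₁, cos δ − sin φ₁ sin φ₂) = -169.90396°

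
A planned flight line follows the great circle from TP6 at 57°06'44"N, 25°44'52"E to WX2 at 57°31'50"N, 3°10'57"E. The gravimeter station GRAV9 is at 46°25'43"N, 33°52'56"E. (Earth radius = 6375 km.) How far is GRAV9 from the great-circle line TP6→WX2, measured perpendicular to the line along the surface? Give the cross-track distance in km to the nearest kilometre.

TP6: φ = +57.11222°, λ = +25.74778°
WX2: φ = +57.53056°, λ = +3.18250°
GRAV9: φ = +46.42861°, λ = +33.88222°
δ₁₃ = central angle TP6→GRAV9 = 0.205788 rad  (haversine)
θ₁₃ = bearing TP6→GRAV9 = 151.492°,  θ₁₂ = bearing TP6→WX2 = 281.474°
dₓₜ = R·arcsin(sin δ₁₃ · sin(θ₁₃ − θ₁₂)) = 6375·arcsin(0.20434·sin(-129.982°)) = -1002.284 km
|dₓₜ| = 1002.284 km

1002 km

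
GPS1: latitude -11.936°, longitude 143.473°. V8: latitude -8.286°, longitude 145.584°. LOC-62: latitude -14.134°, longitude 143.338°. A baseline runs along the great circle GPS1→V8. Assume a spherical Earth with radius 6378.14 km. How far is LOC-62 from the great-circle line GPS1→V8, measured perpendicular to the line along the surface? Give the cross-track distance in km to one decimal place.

109.1 km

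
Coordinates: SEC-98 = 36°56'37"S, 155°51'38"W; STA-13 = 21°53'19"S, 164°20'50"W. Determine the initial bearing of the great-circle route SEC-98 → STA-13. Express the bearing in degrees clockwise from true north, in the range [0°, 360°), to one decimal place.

331.6°

SEC-98: φ = -36.94361°, λ = -155.86056°
STA-13: φ = -21.88861°, λ = -164.34722°
Δλ = -8.4867°
y = sin Δλ · cos φ₂ = -0.136940
x = cos φ₁ sin φ₂ − sin φ₁ cos φ₂ cos Δλ = 0.253639
θ = atan2(y, x) = -28.3647° → 331.6353° (mod 360°)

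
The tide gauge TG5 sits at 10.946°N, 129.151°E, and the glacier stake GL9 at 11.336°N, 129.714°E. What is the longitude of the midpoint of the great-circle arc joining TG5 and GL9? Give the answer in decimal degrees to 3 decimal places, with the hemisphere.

Bx = cos φ₂ cos Δλ = 0.980444,  By = cos φ₂ sin Δλ = 0.009634
φₘ = atan2(sin φ₁ + sin φ₂, √((cos φ₁ + Bx)² + By²)) = 11.14113°
λₘ = λ₁ + atan2(By, cos φ₁ + Bx) = 129.43231°

129.432°E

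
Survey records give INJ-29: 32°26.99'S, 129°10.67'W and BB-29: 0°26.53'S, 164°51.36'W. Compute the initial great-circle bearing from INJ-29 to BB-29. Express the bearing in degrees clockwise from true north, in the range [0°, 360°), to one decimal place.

INJ-29: φ = -32.44983°, λ = -129.17783°
BB-29: φ = -0.44217°, λ = -164.85600°
Δλ = -35.6782°
y = sin Δλ · cos φ₂ = -0.583214
x = cos φ₁ sin φ₂ − sin φ₁ cos φ₂ cos Δλ = 0.429326
θ = atan2(y, x) = -53.6418° → 306.3582° (mod 360°)

306.4°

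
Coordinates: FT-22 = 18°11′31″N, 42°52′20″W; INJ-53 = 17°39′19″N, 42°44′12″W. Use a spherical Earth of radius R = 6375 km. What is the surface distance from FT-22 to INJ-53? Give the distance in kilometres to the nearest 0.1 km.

FT-22: φ = +18.19194°, λ = -42.87222°
INJ-53: φ = +17.65528°, λ = -42.73667°
Δφ = -0.5367°,  Δλ = 0.1356°
a = sin²(Δφ/2) + cos φ₁ cos φ₂ sin²(Δλ/2) = 0.000023
c = 2·arcsin(√a) = 0.009633 rad = 0.5519°
d = R·c = 6375 × 0.009633 = 61.4 km

61.4 km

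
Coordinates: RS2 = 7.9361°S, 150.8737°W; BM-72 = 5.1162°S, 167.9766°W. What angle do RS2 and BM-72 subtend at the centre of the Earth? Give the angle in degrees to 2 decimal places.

17.22°

Δφ = 2.8199°,  Δλ = -17.1029°
a = sin²(Δφ/2) + cos φ₁ cos φ₂ sin²(Δλ/2) = 0.022417
c = 2·arcsin(√a) = 0.300579 rad = 17.2219°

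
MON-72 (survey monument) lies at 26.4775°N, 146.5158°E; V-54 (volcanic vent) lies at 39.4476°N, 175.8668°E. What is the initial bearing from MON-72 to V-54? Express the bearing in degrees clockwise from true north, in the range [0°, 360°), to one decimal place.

54.6°

Δλ = 29.3510°
y = sin Δλ · cos φ₂ = 0.378503
x = cos φ₁ sin φ₂ − sin φ₁ cos φ₂ cos Δλ = 0.268637
θ = atan2(y, x) = 54.6353° → 54.6353° (mod 360°)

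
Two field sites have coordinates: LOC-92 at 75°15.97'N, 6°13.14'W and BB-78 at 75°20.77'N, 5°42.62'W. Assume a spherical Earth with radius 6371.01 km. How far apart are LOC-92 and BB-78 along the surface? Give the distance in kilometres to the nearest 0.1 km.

16.9 km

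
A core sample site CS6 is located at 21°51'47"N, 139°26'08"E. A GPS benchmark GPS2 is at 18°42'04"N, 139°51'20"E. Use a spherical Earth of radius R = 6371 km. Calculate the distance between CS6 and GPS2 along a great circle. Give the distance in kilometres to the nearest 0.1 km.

354.3 km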